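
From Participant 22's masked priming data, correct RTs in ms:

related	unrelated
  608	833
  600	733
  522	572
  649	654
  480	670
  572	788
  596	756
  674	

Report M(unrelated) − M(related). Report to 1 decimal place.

127.5 ms

M(related) = 4701/8 = 587.625
M(unrelated) = 5006/7 = 715.143
Difference = 715.143 − 587.625 = 127.518 ms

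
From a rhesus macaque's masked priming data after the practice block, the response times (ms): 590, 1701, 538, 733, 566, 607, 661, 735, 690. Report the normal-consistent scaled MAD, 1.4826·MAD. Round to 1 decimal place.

Sorted: 538, 566, 590, 607, 661, 690, 733, 735, 1701 → median = 661
|x − 661| sorted: 0, 29, 54, 71, 72, 74, 95, 123, 1040 → MAD = 72
Robust SD ≈ 1.4826 × 72 = 106.747

106.7 ms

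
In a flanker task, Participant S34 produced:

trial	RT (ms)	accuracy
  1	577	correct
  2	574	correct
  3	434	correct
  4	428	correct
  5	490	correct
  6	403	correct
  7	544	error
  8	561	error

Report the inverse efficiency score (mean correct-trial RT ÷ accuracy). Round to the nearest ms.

646 ms

Correct trials (n=6): 577, 574, 434, 428, 490, 403
Mean correct RT = 2906/6 = 484.3333 ms
Proportion correct = 6/8
IES = 484.3333 / (6/8) = 645.778 ms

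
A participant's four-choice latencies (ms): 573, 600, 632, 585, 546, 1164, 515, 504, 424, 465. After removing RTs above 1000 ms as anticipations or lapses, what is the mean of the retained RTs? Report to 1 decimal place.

Excluded: 1164
Retained (n=9): Σ = 4844
Mean = 4844/9 = 538.2222

538.2 ms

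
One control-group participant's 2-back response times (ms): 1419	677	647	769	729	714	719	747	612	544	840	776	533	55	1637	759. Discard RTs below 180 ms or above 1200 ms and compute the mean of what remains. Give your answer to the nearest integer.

697 ms

Excluded: 55, 1419, 1637
Retained (n=13): Σ = 9066
Mean = 9066/13 = 697.3846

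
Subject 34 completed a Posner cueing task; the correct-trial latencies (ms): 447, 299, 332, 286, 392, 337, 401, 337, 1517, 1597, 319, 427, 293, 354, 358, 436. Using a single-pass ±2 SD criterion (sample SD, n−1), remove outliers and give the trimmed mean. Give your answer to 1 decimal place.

358.4 ms

n = 16, ΣRT = 8132, M = 508.250
Σ(x−M)² = 2554957.00; s = √(2554957.00/15) = 412.711
Cutoffs: 508.250 ± 2·412.711 → [-317.2, 1333.7]
Outside: 1517, 1597 → excluded.
Retained (n=14): Σ = 5018, mean = 5018/14 = 358.429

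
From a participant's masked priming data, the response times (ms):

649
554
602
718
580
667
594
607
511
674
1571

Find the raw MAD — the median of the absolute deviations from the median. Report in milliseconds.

Sorted: 511, 554, 580, 594, 602, 607, 649, 667, 674, 718, 1571 → median = 607
|x − 607|: 42, 53, 5, 111, 27, 60, 13, 0, 96, 67, 964
Sorted deviations: 0, 5, 13, 27, 42, 53, 60, 67, 96, 111, 964 → MAD = 53

53 ms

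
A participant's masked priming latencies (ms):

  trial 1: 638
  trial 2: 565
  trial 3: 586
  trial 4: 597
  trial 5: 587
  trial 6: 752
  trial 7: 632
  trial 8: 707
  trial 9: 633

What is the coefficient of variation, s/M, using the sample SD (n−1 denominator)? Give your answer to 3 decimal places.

n = 9, Σ = 5697, M = 633.0000
Σ(x−M)² = 29908.000; s = √(29908.000/8) = 61.1433
CV = 61.1433 / 633.0000 = 0.09659

0.097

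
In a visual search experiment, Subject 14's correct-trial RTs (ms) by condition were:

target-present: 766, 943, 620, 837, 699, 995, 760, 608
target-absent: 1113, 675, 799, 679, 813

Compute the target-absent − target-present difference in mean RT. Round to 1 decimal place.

M(target-present) = 6228/8 = 778.500
M(target-absent) = 4079/5 = 815.800
Difference = 815.800 − 778.500 = 37.300 ms

37.3 ms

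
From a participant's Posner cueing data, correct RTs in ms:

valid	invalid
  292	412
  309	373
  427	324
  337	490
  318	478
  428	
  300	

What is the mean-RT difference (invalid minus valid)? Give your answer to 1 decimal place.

71.0 ms

M(valid) = 2411/7 = 344.429
M(invalid) = 2077/5 = 415.400
Difference = 415.400 − 344.429 = 70.971 ms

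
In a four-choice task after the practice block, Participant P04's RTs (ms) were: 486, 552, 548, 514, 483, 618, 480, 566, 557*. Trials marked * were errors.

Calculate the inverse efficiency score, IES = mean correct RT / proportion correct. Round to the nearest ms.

Correct trials (n=8): 486, 552, 548, 514, 483, 618, 480, 566
Mean correct RT = 4247/8 = 530.8750 ms
Proportion correct = 8/9
IES = 530.8750 / (8/9) = 597.234 ms

597 ms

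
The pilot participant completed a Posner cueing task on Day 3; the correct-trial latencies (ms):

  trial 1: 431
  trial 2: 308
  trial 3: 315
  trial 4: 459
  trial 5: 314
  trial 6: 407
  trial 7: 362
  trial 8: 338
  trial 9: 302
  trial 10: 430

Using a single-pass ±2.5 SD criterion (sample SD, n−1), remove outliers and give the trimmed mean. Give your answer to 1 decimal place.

366.6 ms

n = 10, ΣRT = 3666, M = 366.600
Σ(x−M)² = 32212.40; s = √(32212.40/9) = 59.826
Cutoffs: 366.600 ± 2.5·59.826 → [217.0, 516.2]
No RTs fall outside the cutoffs; all 10 retained. Mean = 3666/10 = 366.600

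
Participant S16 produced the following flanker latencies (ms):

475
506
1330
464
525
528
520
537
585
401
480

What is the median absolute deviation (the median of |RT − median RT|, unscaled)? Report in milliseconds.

40 ms

Sorted: 401, 464, 475, 480, 506, 520, 525, 528, 537, 585, 1330 → median = 520
|x − 520|: 45, 14, 810, 56, 5, 8, 0, 17, 65, 119, 40
Sorted deviations: 0, 5, 8, 14, 17, 40, 45, 56, 65, 119, 810 → MAD = 40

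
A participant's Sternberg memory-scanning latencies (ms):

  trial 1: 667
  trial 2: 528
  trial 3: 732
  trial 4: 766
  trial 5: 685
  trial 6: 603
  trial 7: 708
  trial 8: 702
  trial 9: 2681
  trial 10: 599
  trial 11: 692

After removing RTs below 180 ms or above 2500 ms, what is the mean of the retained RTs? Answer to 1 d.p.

Excluded: 2681
Retained (n=10): Σ = 6682
Mean = 6682/10 = 668.2000

668.2 ms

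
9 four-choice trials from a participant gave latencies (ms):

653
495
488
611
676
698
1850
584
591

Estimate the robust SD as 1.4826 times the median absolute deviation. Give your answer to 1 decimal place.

96.4 ms

Sorted: 488, 495, 584, 591, 611, 653, 676, 698, 1850 → median = 611
|x − 611| sorted: 0, 20, 27, 42, 65, 87, 116, 123, 1239 → MAD = 65
Robust SD ≈ 1.4826 × 65 = 96.369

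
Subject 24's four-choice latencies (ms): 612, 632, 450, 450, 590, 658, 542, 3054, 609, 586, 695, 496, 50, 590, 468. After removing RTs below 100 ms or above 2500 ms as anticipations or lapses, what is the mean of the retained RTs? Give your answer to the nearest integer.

568 ms

Excluded: 50, 3054
Retained (n=13): Σ = 7378
Mean = 7378/13 = 567.5385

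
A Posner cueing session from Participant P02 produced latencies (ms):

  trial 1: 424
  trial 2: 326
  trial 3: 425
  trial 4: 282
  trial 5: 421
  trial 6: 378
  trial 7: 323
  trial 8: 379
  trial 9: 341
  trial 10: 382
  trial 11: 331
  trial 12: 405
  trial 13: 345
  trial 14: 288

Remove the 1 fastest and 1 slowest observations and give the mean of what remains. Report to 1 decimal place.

361.9 ms

Sorted: 282, 288, 323, 326, 331, 341, 345, 378, 379, 382, 405, 421, 424, 425
Drop lowest 1 (282) and highest 1 (425)
Remaining (n=12): Σ = 4343, mean = 4343/12 = 361.917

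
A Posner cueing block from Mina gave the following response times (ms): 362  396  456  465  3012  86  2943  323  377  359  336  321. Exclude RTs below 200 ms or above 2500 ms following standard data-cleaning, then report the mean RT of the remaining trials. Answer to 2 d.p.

377.22 ms

Excluded: 86, 2943, 3012
Retained (n=9): Σ = 3395
Mean = 3395/9 = 377.2222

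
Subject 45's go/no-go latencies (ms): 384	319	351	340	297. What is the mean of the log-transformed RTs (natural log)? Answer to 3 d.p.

ln(RT): 5.9506, 5.7652, 5.8608, 5.8289, 5.6937
Σ ln(RT) = 29.0993
Mean = 29.0993/5 = 5.81986

5.820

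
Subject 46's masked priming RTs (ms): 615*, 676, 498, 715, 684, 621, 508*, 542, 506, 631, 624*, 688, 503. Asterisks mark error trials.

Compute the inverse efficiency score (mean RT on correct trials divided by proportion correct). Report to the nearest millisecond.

788 ms

Correct trials (n=10): 676, 498, 715, 684, 621, 542, 506, 631, 688, 503
Mean correct RT = 6064/10 = 606.4000 ms
Proportion correct = 10/13
IES = 606.4000 / (10/13) = 788.320 ms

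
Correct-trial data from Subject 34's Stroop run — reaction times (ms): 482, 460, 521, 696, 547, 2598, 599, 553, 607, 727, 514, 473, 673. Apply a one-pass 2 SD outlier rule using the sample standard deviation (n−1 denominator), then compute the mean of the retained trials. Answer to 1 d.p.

571.0 ms

n = 13, ΣRT = 9450, M = 726.923
Σ(x−M)² = 3881612.92; s = √(3881612.92/12) = 568.742
Cutoffs: 726.923 ± 2·568.742 → [-410.6, 1864.4]
Outside: 2598 → excluded.
Retained (n=12): Σ = 6852, mean = 6852/12 = 571.000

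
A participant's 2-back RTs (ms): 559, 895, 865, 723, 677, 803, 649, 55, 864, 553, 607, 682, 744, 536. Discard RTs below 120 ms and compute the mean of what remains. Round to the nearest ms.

Excluded: 55
Retained (n=13): Σ = 9157
Mean = 9157/13 = 704.3846

704 ms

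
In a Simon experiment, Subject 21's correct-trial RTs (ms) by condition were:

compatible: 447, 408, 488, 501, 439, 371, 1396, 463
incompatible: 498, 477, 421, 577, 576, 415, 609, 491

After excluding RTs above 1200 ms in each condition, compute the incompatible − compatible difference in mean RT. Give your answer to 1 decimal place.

compatible: exclude 1396
M(compatible) = 3117/7 = 445.286
M(incompatible) = 4064/8 = 508.000
Difference = 508.000 − 445.286 = 62.714 ms

62.7 ms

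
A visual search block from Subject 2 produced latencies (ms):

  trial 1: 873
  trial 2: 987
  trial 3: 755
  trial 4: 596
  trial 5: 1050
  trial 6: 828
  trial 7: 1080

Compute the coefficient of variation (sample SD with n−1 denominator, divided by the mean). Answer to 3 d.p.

n = 7, Σ = 6169, M = 881.2857
Σ(x−M)² = 179371.429; s = √(179371.429/6) = 172.9024
CV = 172.9024 / 881.2857 = 0.19619

0.196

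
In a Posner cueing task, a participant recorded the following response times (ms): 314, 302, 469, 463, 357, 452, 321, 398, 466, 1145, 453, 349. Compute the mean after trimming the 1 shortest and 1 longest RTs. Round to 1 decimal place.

Sorted: 302, 314, 321, 349, 357, 398, 452, 453, 463, 466, 469, 1145
Drop lowest 1 (302) and highest 1 (1145)
Remaining (n=10): Σ = 4042, mean = 4042/10 = 404.200

404.2 ms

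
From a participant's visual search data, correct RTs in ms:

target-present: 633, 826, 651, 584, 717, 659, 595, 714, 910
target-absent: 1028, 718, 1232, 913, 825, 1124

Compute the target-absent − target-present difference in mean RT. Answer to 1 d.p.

M(target-present) = 6289/9 = 698.778
M(target-absent) = 5840/6 = 973.333
Difference = 973.333 − 698.778 = 274.556 ms

274.6 ms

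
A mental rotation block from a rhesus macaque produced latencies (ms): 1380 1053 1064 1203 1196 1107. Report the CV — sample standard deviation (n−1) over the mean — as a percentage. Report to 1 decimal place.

n = 6, Σ = 7003, M = 1167.1667
Σ(x−M)² = 74710.833; s = √(74710.833/5) = 122.2382
CV = 122.2382 / 1167.1667 = 0.10473 = 10.473%

10.5%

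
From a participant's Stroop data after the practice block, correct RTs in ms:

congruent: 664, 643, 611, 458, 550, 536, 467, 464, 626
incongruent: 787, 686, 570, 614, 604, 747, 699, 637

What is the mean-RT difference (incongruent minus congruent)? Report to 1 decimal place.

110.3 ms

M(congruent) = 5019/9 = 557.667
M(incongruent) = 5344/8 = 668.000
Difference = 668.000 − 557.667 = 110.333 ms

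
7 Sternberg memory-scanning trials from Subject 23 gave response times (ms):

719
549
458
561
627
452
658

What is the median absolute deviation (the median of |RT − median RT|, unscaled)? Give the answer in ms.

97 ms

Sorted: 452, 458, 549, 561, 627, 658, 719 → median = 561
|x − 561|: 158, 12, 103, 0, 66, 109, 97
Sorted deviations: 0, 12, 66, 97, 103, 109, 158 → MAD = 97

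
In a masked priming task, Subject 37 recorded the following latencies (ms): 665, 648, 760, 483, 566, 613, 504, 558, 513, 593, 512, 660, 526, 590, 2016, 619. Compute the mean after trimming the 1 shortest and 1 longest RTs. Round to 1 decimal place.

Sorted: 483, 504, 512, 513, 526, 558, 566, 590, 593, 613, 619, 648, 660, 665, 760, 2016
Drop lowest 1 (483) and highest 1 (2016)
Remaining (n=14): Σ = 8327, mean = 8327/14 = 594.786

594.8 ms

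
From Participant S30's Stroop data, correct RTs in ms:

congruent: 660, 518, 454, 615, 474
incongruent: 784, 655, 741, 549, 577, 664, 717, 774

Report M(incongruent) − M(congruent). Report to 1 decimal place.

138.4 ms

M(congruent) = 2721/5 = 544.200
M(incongruent) = 5461/8 = 682.625
Difference = 682.625 − 544.200 = 138.425 ms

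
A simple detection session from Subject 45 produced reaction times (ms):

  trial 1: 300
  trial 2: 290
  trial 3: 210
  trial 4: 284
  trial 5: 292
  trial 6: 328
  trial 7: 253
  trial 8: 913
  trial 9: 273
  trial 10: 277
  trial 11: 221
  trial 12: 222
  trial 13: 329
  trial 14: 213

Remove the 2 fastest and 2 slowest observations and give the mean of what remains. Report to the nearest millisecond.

Sorted: 210, 213, 221, 222, 253, 273, 277, 284, 290, 292, 300, 328, 329, 913
Drop lowest 2 (210, 213) and highest 2 (329, 913)
Remaining (n=10): Σ = 2740, mean = 2740/10 = 274.000

274 ms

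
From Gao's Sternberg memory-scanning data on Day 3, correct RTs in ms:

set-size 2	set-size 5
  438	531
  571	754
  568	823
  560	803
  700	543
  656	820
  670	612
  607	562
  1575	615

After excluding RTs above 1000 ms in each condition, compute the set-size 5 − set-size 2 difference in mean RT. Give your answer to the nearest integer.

77 ms

set-size 2: exclude 1575
M(set-size 2) = 4770/8 = 596.250
M(set-size 5) = 6063/9 = 673.667
Difference = 673.667 − 596.250 = 77.417 ms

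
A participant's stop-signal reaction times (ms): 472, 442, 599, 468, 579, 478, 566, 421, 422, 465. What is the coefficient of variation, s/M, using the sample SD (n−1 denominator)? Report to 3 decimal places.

0.134

n = 10, Σ = 4912, M = 491.2000
Σ(x−M)² = 38829.600; s = √(38829.600/9) = 65.6841
CV = 65.6841 / 491.2000 = 0.13372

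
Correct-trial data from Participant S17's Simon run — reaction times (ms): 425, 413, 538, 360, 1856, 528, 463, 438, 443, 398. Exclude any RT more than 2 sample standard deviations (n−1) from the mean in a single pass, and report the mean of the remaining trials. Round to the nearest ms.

445 ms

n = 10, ΣRT = 5862, M = 586.200
Σ(x−M)² = 1818319.60; s = √(1818319.60/9) = 449.484
Cutoffs: 586.200 ± 2·449.484 → [-312.8, 1485.2]
Outside: 1856 → excluded.
Retained (n=9): Σ = 4006, mean = 4006/9 = 445.111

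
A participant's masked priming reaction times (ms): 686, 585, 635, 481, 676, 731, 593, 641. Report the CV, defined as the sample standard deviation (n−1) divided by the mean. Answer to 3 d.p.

0.122

n = 8, Σ = 5028, M = 628.5000
Σ(x−M)² = 41176.000; s = √(41176.000/7) = 76.6961
CV = 76.6961 / 628.5000 = 0.12203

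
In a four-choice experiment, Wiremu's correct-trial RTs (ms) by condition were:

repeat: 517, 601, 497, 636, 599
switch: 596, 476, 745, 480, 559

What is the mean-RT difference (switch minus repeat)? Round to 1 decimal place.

1.2 ms

M(repeat) = 2850/5 = 570.000
M(switch) = 2856/5 = 571.200
Difference = 571.200 − 570.000 = 1.200 ms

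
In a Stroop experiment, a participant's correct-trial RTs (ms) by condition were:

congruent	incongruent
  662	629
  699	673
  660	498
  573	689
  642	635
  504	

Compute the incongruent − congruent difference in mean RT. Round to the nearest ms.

M(congruent) = 3740/6 = 623.333
M(incongruent) = 3124/5 = 624.800
Difference = 624.800 − 623.333 = 1.467 ms

1 ms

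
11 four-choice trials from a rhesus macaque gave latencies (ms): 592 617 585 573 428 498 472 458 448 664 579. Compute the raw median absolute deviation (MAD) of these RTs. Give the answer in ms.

75 ms

Sorted: 428, 448, 458, 472, 498, 573, 579, 585, 592, 617, 664 → median = 573
|x − 573|: 19, 44, 12, 0, 145, 75, 101, 115, 125, 91, 6
Sorted deviations: 0, 6, 12, 19, 44, 75, 91, 101, 115, 125, 145 → MAD = 75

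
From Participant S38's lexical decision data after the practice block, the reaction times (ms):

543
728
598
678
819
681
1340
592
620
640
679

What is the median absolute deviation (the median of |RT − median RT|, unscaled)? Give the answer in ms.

Sorted: 543, 592, 598, 620, 640, 678, 679, 681, 728, 819, 1340 → median = 678
|x − 678|: 135, 50, 80, 0, 141, 3, 662, 86, 58, 38, 1
Sorted deviations: 0, 1, 3, 38, 50, 58, 80, 86, 135, 141, 662 → MAD = 58

58 ms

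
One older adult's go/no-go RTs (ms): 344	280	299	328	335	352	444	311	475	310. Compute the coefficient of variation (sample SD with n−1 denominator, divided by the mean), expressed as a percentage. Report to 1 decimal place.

n = 10, Σ = 3478, M = 347.8000
Σ(x−M)² = 35783.600; s = √(35783.600/9) = 63.0552
CV = 63.0552 / 347.8000 = 0.18130 = 18.130%

18.1%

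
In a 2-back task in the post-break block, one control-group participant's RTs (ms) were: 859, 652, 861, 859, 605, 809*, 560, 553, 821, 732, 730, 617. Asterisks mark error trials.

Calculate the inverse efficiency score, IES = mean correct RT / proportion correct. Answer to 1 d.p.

778.4 ms

Correct trials (n=11): 859, 652, 861, 859, 605, 560, 553, 821, 732, 730, 617
Mean correct RT = 7849/11 = 713.5455 ms
Proportion correct = 11/12
IES = 713.5455 / (11/12) = 778.413 ms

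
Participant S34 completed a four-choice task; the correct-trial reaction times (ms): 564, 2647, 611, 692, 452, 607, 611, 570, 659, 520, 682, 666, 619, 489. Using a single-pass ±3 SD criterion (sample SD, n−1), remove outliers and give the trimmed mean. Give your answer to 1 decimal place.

n = 14, ΣRT = 10389, M = 742.071
Σ(x−M)² = 3974126.93; s = √(3974126.93/13) = 552.903
Cutoffs: 742.071 ± 3·552.903 → [-916.6, 2400.8]
Outside: 2647 → excluded.
Retained (n=13): Σ = 7742, mean = 7742/13 = 595.538

595.5 ms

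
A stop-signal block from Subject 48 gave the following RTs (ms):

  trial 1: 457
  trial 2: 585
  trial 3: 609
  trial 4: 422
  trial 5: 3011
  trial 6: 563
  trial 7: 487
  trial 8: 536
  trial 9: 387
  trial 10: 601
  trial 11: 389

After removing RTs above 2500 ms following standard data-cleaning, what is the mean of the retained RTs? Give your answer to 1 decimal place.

Excluded: 3011
Retained (n=10): Σ = 5036
Mean = 5036/10 = 503.6000

503.6 ms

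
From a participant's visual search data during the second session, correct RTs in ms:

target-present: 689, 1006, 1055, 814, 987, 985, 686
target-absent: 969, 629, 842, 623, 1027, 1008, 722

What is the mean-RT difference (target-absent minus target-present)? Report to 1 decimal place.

-57.4 ms

M(target-present) = 6222/7 = 888.857
M(target-absent) = 5820/7 = 831.429
Difference = 831.429 − 888.857 = -57.429 ms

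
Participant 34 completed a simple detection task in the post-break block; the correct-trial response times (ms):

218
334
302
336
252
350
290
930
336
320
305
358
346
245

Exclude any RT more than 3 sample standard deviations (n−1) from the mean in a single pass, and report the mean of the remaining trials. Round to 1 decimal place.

n = 14, ΣRT = 4922, M = 351.571
Σ(x−M)² = 383975.43; s = √(383975.43/13) = 171.862
Cutoffs: 351.571 ± 3·171.862 → [-164.0, 867.2]
Outside: 930 → excluded.
Retained (n=13): Σ = 3992, mean = 3992/13 = 307.077

307.1 ms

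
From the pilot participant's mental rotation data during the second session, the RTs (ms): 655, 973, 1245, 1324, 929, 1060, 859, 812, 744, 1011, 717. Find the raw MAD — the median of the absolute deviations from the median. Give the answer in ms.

131 ms

Sorted: 655, 717, 744, 812, 859, 929, 973, 1011, 1060, 1245, 1324 → median = 929
|x − 929|: 274, 44, 316, 395, 0, 131, 70, 117, 185, 82, 212
Sorted deviations: 0, 44, 70, 82, 117, 131, 185, 212, 274, 316, 395 → MAD = 131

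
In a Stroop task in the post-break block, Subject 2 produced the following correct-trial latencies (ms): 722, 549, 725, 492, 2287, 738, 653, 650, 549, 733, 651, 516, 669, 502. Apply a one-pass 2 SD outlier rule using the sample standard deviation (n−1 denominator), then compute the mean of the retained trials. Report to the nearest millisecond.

n = 14, ΣRT = 10436, M = 745.429
Σ(x−M)² = 2663315.43; s = √(2663315.43/13) = 452.626
Cutoffs: 745.429 ± 2·452.626 → [-159.8, 1650.7]
Outside: 2287 → excluded.
Retained (n=13): Σ = 8149, mean = 8149/13 = 626.846

627 ms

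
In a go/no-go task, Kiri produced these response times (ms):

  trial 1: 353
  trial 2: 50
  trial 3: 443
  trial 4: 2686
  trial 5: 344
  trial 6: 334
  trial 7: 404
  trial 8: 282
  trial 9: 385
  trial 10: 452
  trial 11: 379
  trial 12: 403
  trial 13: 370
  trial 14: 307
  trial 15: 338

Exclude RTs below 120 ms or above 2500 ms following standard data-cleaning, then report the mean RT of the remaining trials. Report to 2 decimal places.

368.77 ms

Excluded: 50, 2686
Retained (n=13): Σ = 4794
Mean = 4794/13 = 368.7692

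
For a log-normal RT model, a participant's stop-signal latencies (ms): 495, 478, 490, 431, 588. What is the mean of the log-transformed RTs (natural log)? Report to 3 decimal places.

6.202

ln(RT): 6.2046, 6.1696, 6.1944, 6.0661, 6.3767
Σ ln(RT) = 31.0114
Mean = 31.0114/5 = 6.20228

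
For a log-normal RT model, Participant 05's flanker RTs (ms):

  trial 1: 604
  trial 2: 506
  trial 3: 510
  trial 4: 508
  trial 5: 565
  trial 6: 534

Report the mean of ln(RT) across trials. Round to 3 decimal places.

ln(RT): 6.4036, 6.2265, 6.2344, 6.2305, 6.3368, 6.2804
Σ ln(RT) = 37.7122
Mean = 37.7122/6 = 6.28537

6.285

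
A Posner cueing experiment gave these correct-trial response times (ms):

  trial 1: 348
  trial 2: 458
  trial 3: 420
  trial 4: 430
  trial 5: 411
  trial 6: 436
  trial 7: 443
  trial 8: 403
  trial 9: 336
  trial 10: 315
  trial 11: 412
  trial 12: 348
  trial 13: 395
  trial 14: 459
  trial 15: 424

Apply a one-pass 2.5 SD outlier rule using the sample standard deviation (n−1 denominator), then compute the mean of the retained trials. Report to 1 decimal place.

402.5 ms

n = 15, ΣRT = 6038, M = 402.533
Σ(x−M)² = 28797.73; s = √(28797.73/14) = 45.354
Cutoffs: 402.533 ± 2.5·45.354 → [289.1, 515.9]
No RTs fall outside the cutoffs; all 15 retained. Mean = 6038/15 = 402.533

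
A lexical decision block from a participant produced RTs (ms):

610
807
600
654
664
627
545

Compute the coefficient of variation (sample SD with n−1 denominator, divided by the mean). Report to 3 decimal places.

n = 7, Σ = 4507, M = 643.8571
Σ(x−M)² = 40250.857; s = √(40250.857/6) = 81.9053
CV = 81.9053 / 643.8571 = 0.12721

0.127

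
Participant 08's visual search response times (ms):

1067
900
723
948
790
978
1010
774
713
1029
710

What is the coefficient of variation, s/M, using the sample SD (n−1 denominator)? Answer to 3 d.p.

n = 11, Σ = 9642, M = 876.5455
Σ(x−M)² = 189340.727; s = √(189340.727/10) = 137.6011
CV = 137.6011 / 876.5455 = 0.15698

0.157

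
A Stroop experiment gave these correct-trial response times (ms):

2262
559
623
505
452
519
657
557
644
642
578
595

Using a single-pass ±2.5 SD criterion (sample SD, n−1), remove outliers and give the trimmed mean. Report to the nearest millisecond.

n = 12, ΣRT = 8593, M = 716.083
Σ(x−M)² = 2649546.92; s = √(2649546.92/11) = 490.783
Cutoffs: 716.083 ± 2.5·490.783 → [-510.9, 1943.0]
Outside: 2262 → excluded.
Retained (n=11): Σ = 6331, mean = 6331/11 = 575.545

576 ms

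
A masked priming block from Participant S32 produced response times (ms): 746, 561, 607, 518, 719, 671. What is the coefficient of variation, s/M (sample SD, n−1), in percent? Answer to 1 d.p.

14.1%

n = 6, Σ = 3822, M = 637.0000
Σ(x−M)² = 40598.000; s = √(40598.000/5) = 90.1088
CV = 90.1088 / 637.0000 = 0.14146 = 14.146%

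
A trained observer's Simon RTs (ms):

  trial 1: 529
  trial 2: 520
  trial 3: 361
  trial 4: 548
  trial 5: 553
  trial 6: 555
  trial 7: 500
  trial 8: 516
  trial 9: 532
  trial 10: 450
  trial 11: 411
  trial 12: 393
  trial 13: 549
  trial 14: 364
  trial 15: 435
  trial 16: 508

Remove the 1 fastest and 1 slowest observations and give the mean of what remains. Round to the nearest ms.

486 ms

Sorted: 361, 364, 393, 411, 435, 450, 500, 508, 516, 520, 529, 532, 548, 549, 553, 555
Drop lowest 1 (361) and highest 1 (555)
Remaining (n=14): Σ = 6808, mean = 6808/14 = 486.286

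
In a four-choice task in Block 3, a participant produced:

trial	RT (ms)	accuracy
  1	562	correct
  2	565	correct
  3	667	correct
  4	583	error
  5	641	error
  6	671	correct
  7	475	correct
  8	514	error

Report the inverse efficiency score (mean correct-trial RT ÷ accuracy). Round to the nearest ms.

Correct trials (n=5): 562, 565, 667, 671, 475
Mean correct RT = 2940/5 = 588.0000 ms
Proportion correct = 5/8
IES = 588.0000 / (5/8) = 940.800 ms

941 ms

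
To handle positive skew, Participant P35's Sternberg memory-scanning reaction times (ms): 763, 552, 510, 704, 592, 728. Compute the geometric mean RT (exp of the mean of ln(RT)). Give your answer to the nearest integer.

634 ms

ln(RT): 6.6373, 6.3135, 6.2344, 6.5568, 6.3835, 6.5903
Mean ln(RT) = 38.7158/6 = 6.45263
Geometric mean = exp(6.45263) = 634.37 ms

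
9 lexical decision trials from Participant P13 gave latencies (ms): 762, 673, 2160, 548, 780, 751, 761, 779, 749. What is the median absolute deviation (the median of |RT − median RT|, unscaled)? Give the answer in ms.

18 ms

Sorted: 548, 673, 749, 751, 761, 762, 779, 780, 2160 → median = 761
|x − 761|: 1, 88, 1399, 213, 19, 10, 0, 18, 12
Sorted deviations: 0, 1, 10, 12, 18, 19, 88, 213, 1399 → MAD = 18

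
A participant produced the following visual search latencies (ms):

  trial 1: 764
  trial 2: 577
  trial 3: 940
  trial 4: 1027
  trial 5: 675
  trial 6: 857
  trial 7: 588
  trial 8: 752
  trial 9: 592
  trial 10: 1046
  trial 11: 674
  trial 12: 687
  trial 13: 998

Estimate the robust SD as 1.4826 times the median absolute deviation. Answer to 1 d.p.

Sorted: 577, 588, 592, 674, 675, 687, 752, 764, 857, 940, 998, 1027, 1046 → median = 752
|x − 752| sorted: 0, 12, 65, 77, 78, 105, 160, 164, 175, 188, 246, 275, 294 → MAD = 160
Robust SD ≈ 1.4826 × 160 = 237.216

237.2 ms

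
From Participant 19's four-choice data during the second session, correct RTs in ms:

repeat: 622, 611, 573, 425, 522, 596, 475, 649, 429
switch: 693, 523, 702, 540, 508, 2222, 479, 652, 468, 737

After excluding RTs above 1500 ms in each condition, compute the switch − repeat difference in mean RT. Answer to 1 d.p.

switch: exclude 2222
M(repeat) = 4902/9 = 544.667
M(switch) = 5302/9 = 589.111
Difference = 589.111 − 544.667 = 44.444 ms

44.4 ms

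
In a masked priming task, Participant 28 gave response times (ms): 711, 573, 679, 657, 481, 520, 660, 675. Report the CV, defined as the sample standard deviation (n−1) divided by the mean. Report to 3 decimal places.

0.135

n = 8, Σ = 4956, M = 619.5000
Σ(x−M)² = 49284.000; s = √(49284.000/7) = 83.9081
CV = 83.9081 / 619.5000 = 0.13544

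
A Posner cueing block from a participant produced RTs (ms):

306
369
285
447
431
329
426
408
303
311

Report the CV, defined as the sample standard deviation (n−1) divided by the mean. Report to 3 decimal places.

n = 10, Σ = 3615, M = 361.5000
Σ(x−M)² = 34480.500; s = √(34480.500/9) = 61.8964
CV = 61.8964 / 361.5000 = 0.17122

0.171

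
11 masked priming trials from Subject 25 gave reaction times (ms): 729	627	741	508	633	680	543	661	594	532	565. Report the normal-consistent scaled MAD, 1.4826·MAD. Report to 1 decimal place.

Sorted: 508, 532, 543, 565, 594, 627, 633, 661, 680, 729, 741 → median = 627
|x − 627| sorted: 0, 6, 33, 34, 53, 62, 84, 95, 102, 114, 119 → MAD = 62
Robust SD ≈ 1.4826 × 62 = 91.921

91.9 ms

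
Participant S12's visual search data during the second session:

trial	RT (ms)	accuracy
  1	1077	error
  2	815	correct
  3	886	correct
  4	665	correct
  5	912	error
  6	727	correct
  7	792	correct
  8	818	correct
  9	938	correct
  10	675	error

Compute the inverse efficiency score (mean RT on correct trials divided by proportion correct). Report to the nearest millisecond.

Correct trials (n=7): 815, 886, 665, 727, 792, 818, 938
Mean correct RT = 5641/7 = 805.8571 ms
Proportion correct = 7/10
IES = 805.8571 / (7/10) = 1151.224 ms

1151 ms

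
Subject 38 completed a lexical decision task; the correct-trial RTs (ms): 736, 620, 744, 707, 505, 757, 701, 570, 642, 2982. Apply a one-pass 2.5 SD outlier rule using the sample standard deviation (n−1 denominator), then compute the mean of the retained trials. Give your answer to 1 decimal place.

n = 10, ΣRT = 8964, M = 896.400
Σ(x−M)² = 4893014.40; s = √(4893014.40/9) = 737.339
Cutoffs: 896.400 ± 2.5·737.339 → [-946.9, 2739.7]
Outside: 2982 → excluded.
Retained (n=9): Σ = 5982, mean = 5982/9 = 664.667

664.7 ms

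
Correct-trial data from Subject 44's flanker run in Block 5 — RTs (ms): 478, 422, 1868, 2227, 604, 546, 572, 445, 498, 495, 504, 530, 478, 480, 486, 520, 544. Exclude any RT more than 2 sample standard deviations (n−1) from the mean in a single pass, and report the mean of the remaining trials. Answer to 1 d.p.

n = 17, ΣRT = 11697, M = 688.059
Σ(x−M)² = 4284798.94; s = √(4284798.94/16) = 517.494
Cutoffs: 688.059 ± 2·517.494 → [-346.9, 1723.0]
Outside: 1868, 2227 → excluded.
Retained (n=15): Σ = 7602, mean = 7602/15 = 506.800

506.8 ms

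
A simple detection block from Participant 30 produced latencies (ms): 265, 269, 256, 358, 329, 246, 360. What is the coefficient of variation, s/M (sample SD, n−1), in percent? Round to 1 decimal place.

n = 7, Σ = 2083, M = 297.5714
Σ(x−M)² = 14801.714; s = √(14801.714/6) = 49.6684
CV = 49.6684 / 297.5714 = 0.16691 = 16.691%

16.7%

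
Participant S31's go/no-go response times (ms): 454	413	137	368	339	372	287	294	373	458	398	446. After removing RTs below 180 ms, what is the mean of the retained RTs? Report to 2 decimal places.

Excluded: 137
Retained (n=11): Σ = 4202
Mean = 4202/11 = 382.0000

382.00 ms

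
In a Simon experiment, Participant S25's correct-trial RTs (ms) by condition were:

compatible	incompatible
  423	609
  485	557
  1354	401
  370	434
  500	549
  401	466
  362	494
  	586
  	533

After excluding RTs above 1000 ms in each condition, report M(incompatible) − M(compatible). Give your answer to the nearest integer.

compatible: exclude 1354
M(compatible) = 2541/6 = 423.500
M(incompatible) = 4629/9 = 514.333
Difference = 514.333 − 423.500 = 90.833 ms

91 ms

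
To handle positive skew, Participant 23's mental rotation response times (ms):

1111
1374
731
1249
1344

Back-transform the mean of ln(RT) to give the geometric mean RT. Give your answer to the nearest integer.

1134 ms

ln(RT): 7.0130, 7.2255, 6.5944, 7.1301, 7.2034
Mean ln(RT) = 35.1664/5 = 7.03328
Geometric mean = exp(7.03328) = 1133.75 ms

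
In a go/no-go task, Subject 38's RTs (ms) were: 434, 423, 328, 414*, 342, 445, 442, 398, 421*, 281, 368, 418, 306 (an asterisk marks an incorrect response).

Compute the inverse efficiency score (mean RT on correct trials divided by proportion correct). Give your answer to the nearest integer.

Correct trials (n=11): 434, 423, 328, 342, 445, 442, 398, 281, 368, 418, 306
Mean correct RT = 4185/11 = 380.4545 ms
Proportion correct = 11/13
IES = 380.4545 / (11/13) = 449.628 ms

450 ms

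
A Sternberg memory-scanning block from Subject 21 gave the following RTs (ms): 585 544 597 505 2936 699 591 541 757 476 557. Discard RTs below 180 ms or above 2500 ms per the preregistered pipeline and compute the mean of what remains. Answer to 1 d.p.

585.2 ms

Excluded: 2936
Retained (n=10): Σ = 5852
Mean = 5852/10 = 585.2000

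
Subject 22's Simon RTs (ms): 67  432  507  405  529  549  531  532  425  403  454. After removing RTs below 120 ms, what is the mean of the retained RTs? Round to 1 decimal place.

Excluded: 67
Retained (n=10): Σ = 4767
Mean = 4767/10 = 476.7000

476.7 ms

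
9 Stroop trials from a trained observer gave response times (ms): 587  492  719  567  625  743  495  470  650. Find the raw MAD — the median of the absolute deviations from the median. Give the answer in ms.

92 ms

Sorted: 470, 492, 495, 567, 587, 625, 650, 719, 743 → median = 587
|x − 587|: 0, 95, 132, 20, 38, 156, 92, 117, 63
Sorted deviations: 0, 20, 38, 63, 92, 95, 117, 132, 156 → MAD = 92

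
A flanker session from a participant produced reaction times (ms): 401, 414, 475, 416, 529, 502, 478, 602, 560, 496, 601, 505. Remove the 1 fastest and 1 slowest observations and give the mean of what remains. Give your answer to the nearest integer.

498 ms

Sorted: 401, 414, 416, 475, 478, 496, 502, 505, 529, 560, 601, 602
Drop lowest 1 (401) and highest 1 (602)
Remaining (n=10): Σ = 4976, mean = 4976/10 = 497.600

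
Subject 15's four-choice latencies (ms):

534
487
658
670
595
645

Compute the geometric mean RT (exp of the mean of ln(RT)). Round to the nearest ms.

594 ms

ln(RT): 6.2804, 6.1883, 6.4892, 6.5073, 6.3886, 6.4693
Mean ln(RT) = 38.3230/6 = 6.38716
Geometric mean = exp(6.38716) = 594.17 ms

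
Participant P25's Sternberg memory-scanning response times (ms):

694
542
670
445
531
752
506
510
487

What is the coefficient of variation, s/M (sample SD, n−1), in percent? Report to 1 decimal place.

n = 9, Σ = 5137, M = 570.7778
Σ(x−M)² = 91009.556; s = √(91009.556/8) = 106.6592
CV = 106.6592 / 570.7778 = 0.18687 = 18.687%

18.7%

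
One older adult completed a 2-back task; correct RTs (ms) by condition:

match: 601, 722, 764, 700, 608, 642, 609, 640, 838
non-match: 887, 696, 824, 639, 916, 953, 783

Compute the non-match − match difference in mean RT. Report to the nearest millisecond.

134 ms

M(match) = 6124/9 = 680.444
M(non-match) = 5698/7 = 814.000
Difference = 814.000 − 680.444 = 133.556 ms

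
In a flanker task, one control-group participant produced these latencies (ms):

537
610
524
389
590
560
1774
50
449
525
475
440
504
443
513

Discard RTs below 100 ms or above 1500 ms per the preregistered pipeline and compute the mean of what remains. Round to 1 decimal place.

504.5 ms

Excluded: 50, 1774
Retained (n=13): Σ = 6559
Mean = 6559/13 = 504.5385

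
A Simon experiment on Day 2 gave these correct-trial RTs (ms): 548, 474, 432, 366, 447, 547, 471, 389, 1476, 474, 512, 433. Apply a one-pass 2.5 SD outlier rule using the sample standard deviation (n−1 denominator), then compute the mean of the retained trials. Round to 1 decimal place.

n = 12, ΣRT = 6569, M = 547.417
Σ(x−M)² = 974644.92; s = √(974644.92/11) = 297.664
Cutoffs: 547.417 ± 2.5·297.664 → [-196.7, 1291.6]
Outside: 1476 → excluded.
Retained (n=11): Σ = 5093, mean = 5093/11 = 463.000

463.0 ms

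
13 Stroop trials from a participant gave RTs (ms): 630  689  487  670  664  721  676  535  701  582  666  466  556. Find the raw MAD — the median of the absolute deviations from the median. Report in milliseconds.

Sorted: 466, 487, 535, 556, 582, 630, 664, 666, 670, 676, 689, 701, 721 → median = 664
|x − 664|: 34, 25, 177, 6, 0, 57, 12, 129, 37, 82, 2, 198, 108
Sorted deviations: 0, 2, 6, 12, 25, 34, 37, 57, 82, 108, 129, 177, 198 → MAD = 37

37 ms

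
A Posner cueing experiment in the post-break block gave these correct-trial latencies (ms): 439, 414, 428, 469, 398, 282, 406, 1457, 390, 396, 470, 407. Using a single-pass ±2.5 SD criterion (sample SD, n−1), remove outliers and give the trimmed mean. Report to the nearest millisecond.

n = 12, ΣRT = 5956, M = 496.333
Σ(x−M)² = 1032178.67; s = √(1032178.67/11) = 306.324
Cutoffs: 496.333 ± 2.5·306.324 → [-269.5, 1262.1]
Outside: 1457 → excluded.
Retained (n=11): Σ = 4499, mean = 4499/11 = 409.000

409 ms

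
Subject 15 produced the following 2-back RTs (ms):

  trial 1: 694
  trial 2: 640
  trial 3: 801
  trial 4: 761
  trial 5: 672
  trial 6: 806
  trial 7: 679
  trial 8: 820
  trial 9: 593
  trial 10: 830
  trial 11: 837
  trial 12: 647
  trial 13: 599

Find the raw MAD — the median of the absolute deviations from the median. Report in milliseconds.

95 ms

Sorted: 593, 599, 640, 647, 672, 679, 694, 761, 801, 806, 820, 830, 837 → median = 694
|x − 694|: 0, 54, 107, 67, 22, 112, 15, 126, 101, 136, 143, 47, 95
Sorted deviations: 0, 15, 22, 47, 54, 67, 95, 101, 107, 112, 126, 136, 143 → MAD = 95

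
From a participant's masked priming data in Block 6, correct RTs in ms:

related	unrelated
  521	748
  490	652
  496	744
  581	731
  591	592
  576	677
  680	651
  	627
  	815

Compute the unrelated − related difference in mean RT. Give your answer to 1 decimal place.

M(related) = 3935/7 = 562.143
M(unrelated) = 6237/9 = 693.000
Difference = 693.000 − 562.143 = 130.857 ms

130.9 ms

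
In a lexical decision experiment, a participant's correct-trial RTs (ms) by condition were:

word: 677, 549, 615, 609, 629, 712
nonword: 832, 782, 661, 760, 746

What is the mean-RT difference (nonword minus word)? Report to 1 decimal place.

124.4 ms

M(word) = 3791/6 = 631.833
M(nonword) = 3781/5 = 756.200
Difference = 756.200 − 631.833 = 124.367 ms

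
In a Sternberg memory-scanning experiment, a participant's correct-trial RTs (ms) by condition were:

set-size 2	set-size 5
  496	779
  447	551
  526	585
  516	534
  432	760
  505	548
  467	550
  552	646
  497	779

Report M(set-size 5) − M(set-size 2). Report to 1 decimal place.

143.8 ms

M(set-size 2) = 4438/9 = 493.111
M(set-size 5) = 5732/9 = 636.889
Difference = 636.889 − 493.111 = 143.778 ms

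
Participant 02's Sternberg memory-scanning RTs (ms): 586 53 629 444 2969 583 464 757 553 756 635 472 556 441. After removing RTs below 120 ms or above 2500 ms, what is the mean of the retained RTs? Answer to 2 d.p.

573.00 ms

Excluded: 53, 2969
Retained (n=12): Σ = 6876
Mean = 6876/12 = 573.0000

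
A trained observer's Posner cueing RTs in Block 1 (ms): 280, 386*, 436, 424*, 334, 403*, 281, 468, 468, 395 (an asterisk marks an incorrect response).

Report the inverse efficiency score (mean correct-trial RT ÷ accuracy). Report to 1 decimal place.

543.3 ms

Correct trials (n=7): 280, 436, 334, 281, 468, 468, 395
Mean correct RT = 2662/7 = 380.2857 ms
Proportion correct = 7/10
IES = 380.2857 / (7/10) = 543.265 ms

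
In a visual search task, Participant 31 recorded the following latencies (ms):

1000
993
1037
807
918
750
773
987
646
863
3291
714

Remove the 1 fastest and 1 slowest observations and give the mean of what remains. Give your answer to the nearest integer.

884 ms

Sorted: 646, 714, 750, 773, 807, 863, 918, 987, 993, 1000, 1037, 3291
Drop lowest 1 (646) and highest 1 (3291)
Remaining (n=10): Σ = 8842, mean = 8842/10 = 884.200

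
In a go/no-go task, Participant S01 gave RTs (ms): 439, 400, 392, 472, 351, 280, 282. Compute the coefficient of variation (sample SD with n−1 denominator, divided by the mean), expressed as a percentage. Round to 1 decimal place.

19.7%

n = 7, Σ = 2616, M = 373.7143
Σ(x−M)² = 32657.429; s = √(32657.429/6) = 73.7760
CV = 73.7760 / 373.7143 = 0.19741 = 19.741%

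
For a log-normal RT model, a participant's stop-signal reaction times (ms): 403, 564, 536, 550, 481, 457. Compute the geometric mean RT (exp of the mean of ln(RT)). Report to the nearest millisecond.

495 ms

ln(RT): 5.9989, 6.3351, 6.2841, 6.3099, 6.1759, 6.1247
Mean ln(RT) = 37.2286/6 = 6.20477
Geometric mean = exp(6.20477) = 495.10 ms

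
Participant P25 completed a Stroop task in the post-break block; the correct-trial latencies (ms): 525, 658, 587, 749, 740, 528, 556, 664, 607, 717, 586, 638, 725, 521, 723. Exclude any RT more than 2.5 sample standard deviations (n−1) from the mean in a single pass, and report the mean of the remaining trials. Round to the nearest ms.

n = 15, ΣRT = 9524, M = 634.933
Σ(x−M)² = 96242.93; s = √(96242.93/14) = 82.913
Cutoffs: 634.933 ± 2.5·82.913 → [427.7, 842.2]
No RTs fall outside the cutoffs; all 15 retained. Mean = 9524/15 = 634.933

635 ms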